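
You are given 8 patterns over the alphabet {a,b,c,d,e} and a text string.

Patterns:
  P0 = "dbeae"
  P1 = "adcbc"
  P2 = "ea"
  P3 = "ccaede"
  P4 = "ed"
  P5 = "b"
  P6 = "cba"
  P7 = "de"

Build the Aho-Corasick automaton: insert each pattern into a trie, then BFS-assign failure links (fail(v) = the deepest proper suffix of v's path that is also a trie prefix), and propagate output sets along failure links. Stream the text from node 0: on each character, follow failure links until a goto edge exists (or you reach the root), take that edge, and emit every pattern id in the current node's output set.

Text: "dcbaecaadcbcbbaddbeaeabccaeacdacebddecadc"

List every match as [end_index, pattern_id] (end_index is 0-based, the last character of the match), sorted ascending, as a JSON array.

Construct AC machine:
Trie (insert patterns):
  n0 'ε': a→6 b→20 c→13 d→1 e→11
  n1 'd': b→2 e→23
  n2 'db': e→3
  n3 'dbe': a→4
  n4 'dbea': e→5
  n5 'dbeae': ·  ←P0
  n6 'a': d→7
  n7 'ad': c→8
  n8 'adc': b→9
  n9 'adcb': c→10
  n10 'adcbc': ·  ←P1
  n11 'e': a→12 d→19
  n12 'ea': ·  ←P2
  n13 'c': b→21 c→14
  n14 'cc': a→15
  n15 'cca': e→16
  n16 'ccae': d→17
  n17 'ccaed': e→18
  n18 'ccaede': ·  ←P3
  n19 'ed': ·  ←P4
  n20 'b': ·  ←P5
  n21 'cb': a→22
  n22 'cba': ·  ←P6
  n23 'de': ·  ←P7

BFS fail/out derivation:
  fail(1) 'd': from fail(0)=0 chase 'd': 0 ⇒ 0;  out=∅∪out(0)=∅
  fail(6) 'a': from fail(0)=0 chase 'a': 0 ⇒ 0;  out=∅∪out(0)=∅
  fail(11) 'e': from fail(0)=0 chase 'e': 0 ⇒ 0;  out=∅∪out(0)=∅
  fail(13) 'c': from fail(0)=0 chase 'c': 0 ⇒ 0;  out=∅∪out(0)=∅
  fail(20) 'b': from fail(0)=0 chase 'b': 0 ⇒ 0;  out={5}∪out(0)={5}
  fail(2) 'db': from fail(1)=0 chase 'b': 0 ⇒ 20;  out=∅∪out(20)={5}
  fail(7) 'ad': from fail(6)=0 chase 'd': 0 ⇒ 1;  out=∅∪out(1)=∅
  fail(12) 'ea': from fail(11)=0 chase 'a': 0 ⇒ 6;  out={2}∪out(6)={2}
  fail(14) 'cc': from fail(13)=0 chase 'c': 0 ⇒ 13;  out=∅∪out(13)=∅
  fail(19) 'ed': from fail(11)=0 chase 'd': 0 ⇒ 1;  out={4}∪out(1)={4}
  fail(21) 'cb': from fail(13)=0 chase 'b': 0 ⇒ 20;  out=∅∪out(20)={5}
  fail(23) 'de': from fail(1)=0 chase 'e': 0 ⇒ 11;  out={7}∪out(11)={7}
  fail(3) 'dbe': from fail(2)=20 chase 'e': 20→0 ⇒ 11;  out=∅∪out(11)=∅
  fail(8) 'adc': from fail(7)=1 chase 'c': 1→0 ⇒ 13;  out=∅∪out(13)=∅
  fail(15) 'cca': from fail(14)=13 chase 'a': 13→0 ⇒ 6;  out=∅∪out(6)=∅
  fail(22) 'cba': from fail(21)=20 chase 'a': 20→0 ⇒ 6;  out={6}∪out(6)={6}
  fail(4) 'dbea': from fail(3)=11 chase 'a': 11 ⇒ 12;  out=∅∪out(12)={2}
  fail(9) 'adcb': from fail(8)=13 chase 'b': 13 ⇒ 21;  out=∅∪out(21)={5}
  fail(16) 'ccae': from fail(15)=6 chase 'e': 6→0 ⇒ 11;  out=∅∪out(11)=∅
  fail(5) 'dbeae': from fail(4)=12 chase 'e': 12→6→0 ⇒ 11;  out={0}∪out(11)={0}
  fail(10) 'adcbc': from fail(9)=21 chase 'c': 21→20→0 ⇒ 13;  out={1}∪out(13)={1}
  fail(17) 'ccaed': from fail(16)=11 chase 'd': 11 ⇒ 19;  out=∅∪out(19)={4}
  fail(18) 'ccaede': from fail(17)=19 chase 'e': 19→1 ⇒ 23;  out={3}∪out(23)={3,7}

Run:
pos 0 'd': at 1
pos 1 'c': at 13 (fail-walked)
pos 2 'b': at 21  emit P5@[2:2]
pos 3 'a': at 22  emit P6@[1:3]
pos 4 'e': at 11 (fail-walked)
pos 5 'c': at 13 (fail-walked)
pos 6 'a': at 6 (fail-walked)
pos 7 'a': at 6 (fail-walked)
pos 8 'd': at 7
pos 9 'c': at 8
pos 10 'b': at 9  emit P5@[10:10]
pos 11 'c': at 10  emit P1@[7:11]
pos 12 'b': at 21 (fail-walked)  emit P5@[12:12]
pos 13 'b': at 20 (fail-walked)  emit P5@[13:13]
pos 14 'a': at 6 (fail-walked)
pos 15 'd': at 7
pos 16 'd': at 1 (fail-walked)
pos 17 'b': at 2  emit P5@[17:17]
pos 18 'e': at 3
pos 19 'a': at 4  emit P2@[18:19]
pos 20 'e': at 5  emit P0@[16:20]
pos 21 'a': at 12 (fail-walked)  emit P2@[20:21]
pos 22 'b': at 20 (fail-walked)  emit P5@[22:22]
pos 23 'c': at 13 (fail-walked)
pos 24 'c': at 14
pos 25 'a': at 15
pos 26 'e': at 16
pos 27 'a': at 12 (fail-walked)  emit P2@[26:27]
pos 28 'c': at 13 (fail-walked)
pos 29 'd': at 1 (fail-walked)
pos 30 'a': at 6 (fail-walked)
pos 31 'c': at 13 (fail-walked)
pos 32 'e': at 11 (fail-walked)
pos 33 'b': at 20 (fail-walked)  emit P5@[33:33]
pos 34 'd': at 1 (fail-walked)
pos 35 'd': at 1 (fail-walked)
pos 36 'e': at 23  emit P7@[35:36]
pos 37 'c': at 13 (fail-walked)
pos 38 'a': at 6 (fail-walked)
pos 39 'd': at 7
pos 40 'c': at 8

Matches: [[2,5],[3,6],[10,5],[11,1],[12,5],[13,5],[17,5],[19,2],[20,0],[21,2],[22,5],[27,2],[33,5],[36,7]]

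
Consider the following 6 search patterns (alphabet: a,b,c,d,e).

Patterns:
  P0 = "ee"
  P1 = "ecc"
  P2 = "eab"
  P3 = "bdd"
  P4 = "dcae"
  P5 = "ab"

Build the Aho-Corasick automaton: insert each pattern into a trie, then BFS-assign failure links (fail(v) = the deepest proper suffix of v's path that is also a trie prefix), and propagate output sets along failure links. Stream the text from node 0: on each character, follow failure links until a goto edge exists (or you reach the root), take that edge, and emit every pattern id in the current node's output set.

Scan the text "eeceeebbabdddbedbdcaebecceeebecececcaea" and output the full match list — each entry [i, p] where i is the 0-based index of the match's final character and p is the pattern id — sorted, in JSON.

Build:
Trie (insert patterns):
  0='ε' goto a→14 b→7 d→10 e→1
  1='e' goto a→5 c→3 e→2
  2='ee' goto ·  ←P0
  3='ec' goto c→4
  4='ecc' goto ·  ←P1
  5='ea' goto b→6
  6='eab' goto ·  ←P2
  7='b' goto d→8
  8='bd' goto d→9
  9='bdd' goto ·  ←P3
  10='d' goto c→11
  11='dc' goto a→12
  12='dca' goto e→13
  13='dcae' goto ·  ←P4
  14='a' goto b→15
  15='ab' goto ·  ←P5

Failure links (BFS by depth):
  fail(1) 'e': from fail(0)=0 chase 'e': 0 ⇒ 0;  out=∅∪out(0)=∅
  fail(7) 'b': from fail(0)=0 chase 'b': 0 ⇒ 0;  out=∅∪out(0)=∅
  fail(10) 'd': from fail(0)=0 chase 'd': 0 ⇒ 0;  out=∅∪out(0)=∅
  fail(14) 'a': from fail(0)=0 chase 'a': 0 ⇒ 0;  out=∅∪out(0)=∅
  fail(2) 'ee': from fail(1)=0 chase 'e': 0 ⇒ 1;  out={0}∪out(1)={0}
  fail(3) 'ec': from fail(1)=0 chase 'c': 0 ⇒ 0;  out=∅∪out(0)=∅
  fail(5) 'ea': from fail(1)=0 chase 'a': 0 ⇒ 14;  out=∅∪out(14)=∅
  fail(8) 'bd': from fail(7)=0 chase 'd': 0 ⇒ 10;  out=∅∪out(10)=∅
  fail(11) 'dc': from fail(10)=0 chase 'c': 0 ⇒ 0;  out=∅∪out(0)=∅
  fail(15) 'ab': from fail(14)=0 chase 'b': 0 ⇒ 7;  out={5}∪out(7)={5}
  fail(4) 'ecc': from fail(3)=0 chase 'c': 0 ⇒ 0;  out={1}∪out(0)={1}
  fail(6) 'eab': from fail(5)=14 chase 'b': 14 ⇒ 15;  out={2}∪out(15)={2,5}
  fail(9) 'bdd': from fail(8)=10 chase 'd': 10→0 ⇒ 10;  out={3}∪out(10)={3}
  fail(12) 'dca': from fail(11)=0 chase 'a': 0 ⇒ 14;  out=∅∪out(14)=∅
  fail(13) 'dcae': from fail(12)=14 chase 'e': 14→0 ⇒ 1;  out={4}∪out(1)={4}

Run:
pos 0 'e': at 1
pos 1 'e': at 2  ** P0@[0:1]
pos 2 'c': at 3 (via fail)
pos 3 'e': at 1 (via fail)
pos 4 'e': at 2  ** P0@[3:4]
pos 5 'e': at 2 (via fail)  ** P0@[4:5]
pos 6 'b': at 7 (via fail)
pos 7 'b': at 7 (via fail)
pos 8 'a': at 14 (via fail)
pos 9 'b': at 15  ** P5@[8:9]
pos 10 'd': at 8 (via fail)
pos 11 'd': at 9  ** P3@[9:11]
pos 12 'd': at 10 (via fail)
pos 13 'b': at 7 (via fail)
pos 14 'e': at 1 (via fail)
pos 15 'd': at 10 (via fail)
pos 16 'b': at 7 (via fail)
pos 17 'd': at 8
pos 18 'c': at 11 (via fail)
pos 19 'a': at 12
pos 20 'e': at 13  ** P4@[17:20]
pos 21 'b': at 7 (via fail)
pos 22 'e': at 1 (via fail)
pos 23 'c': at 3
pos 24 'c': at 4  ** P1@[22:24]
pos 25 'e': at 1 (via fail)
pos 26 'e': at 2  ** P0@[25:26]
pos 27 'e': at 2 (via fail)  ** P0@[26:27]
pos 28 'b': at 7 (via fail)
pos 29 'e': at 1 (via fail)
pos 30 'c': at 3
pos 31 'e': at 1 (via fail)
pos 32 'c': at 3
pos 33 'e': at 1 (via fail)
pos 34 'c': at 3
pos 35 'c': at 4  ** P1@[33:35]
pos 36 'a': at 14 (via fail)
pos 37 'e': at 1 (via fail)
pos 38 'a': at 5

All matches (sorted): [[1,0],[4,0],[5,0],[9,5],[11,3],[20,4],[24,1],[26,0],[27,0],[35,1]]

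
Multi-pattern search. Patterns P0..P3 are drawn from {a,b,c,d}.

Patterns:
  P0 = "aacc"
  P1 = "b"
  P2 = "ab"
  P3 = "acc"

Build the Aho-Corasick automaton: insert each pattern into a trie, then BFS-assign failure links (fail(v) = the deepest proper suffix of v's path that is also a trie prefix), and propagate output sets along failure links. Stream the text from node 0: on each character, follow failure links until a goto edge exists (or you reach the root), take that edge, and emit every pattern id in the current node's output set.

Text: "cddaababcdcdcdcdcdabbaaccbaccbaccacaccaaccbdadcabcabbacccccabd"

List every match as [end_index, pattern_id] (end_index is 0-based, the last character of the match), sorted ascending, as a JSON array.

Construct AC machine:
Trie (insert patterns):
  n0 'ε': a→1 b→5
  n1 'a': a→2 b→6 c→7
  n2 'aa': c→3
  n3 'aac': c→4
  n4 'aacc': ·  ←P0
  n5 'b': ·  ←P1
  n6 'ab': ·  ←P2
  n7 'ac': c→8
  n8 'acc': ·  ←P3

Failure links (BFS by depth):
  n1('a'): parent n0 fail=0; on 'a' 0 → fail=0;  out ∅∪∅=∅
  n5('b'): parent n0 fail=0; on 'b' 0 → fail=0;  out {1}∪∅={1}
  n2('aa'): parent n1 fail=0; on 'a' 0 → fail=1;  out ∅∪∅=∅
  n6('ab'): parent n1 fail=0; on 'b' 0 → fail=5;  out {2}∪{1}={1,2}
  n7('ac'): parent n1 fail=0; on 'c' 0 → fail=0;  out ∅∪∅=∅
  n3('aac'): parent n2 fail=1; on 'c' 1 → fail=7;  out ∅∪∅=∅
  n8('acc'): parent n7 fail=0; on 'c' 0 → fail=0;  out {3}∪∅={3}
  n4('aacc'): parent n3 fail=7; on 'c' 7 → fail=8;  out {0}∪{3}={0,3}

Scan:
[0] read 'c'  n0⇒n0
[1] read 'd'  n0⇒n0
[2] read 'd'  n0⇒n0
[3] read 'a'  n0⇒n1
[4] read 'a'  n1⇒n2
[5] read 'b'  n2⇒n6 (fail-walked)  emit P1@[5:5],P2@[4:5]
[6] read 'a'  n6⇒n1 (fail-walked)
[7] read 'b'  n1⇒n6  emit P1@[7:7],P2@[6:7]
[8] read 'c'  n6⇒n0 (fail-walked)
[9] read 'd'  n0⇒n0
[10] read 'c'  n0⇒n0
[11] read 'd'  n0⇒n0
[12] read 'c'  n0⇒n0
[13] read 'd'  n0⇒n0
[14] read 'c'  n0⇒n0
[15] read 'd'  n0⇒n0
[16] read 'c'  n0⇒n0
[17] read 'd'  n0⇒n0
[18] read 'a'  n0⇒n1
[19] read 'b'  n1⇒n6  emit P1@[19:19],P2@[18:19]
[20] read 'b'  n6⇒n5 (fail-walked)  emit P1@[20:20]
[21] read 'a'  n5⇒n1 (fail-walked)
[22] read 'a'  n1⇒n2
[23] read 'c'  n2⇒n3
[24] read 'c'  n3⇒n4  emit P0@[21:24],P3@[22:24]
[25] read 'b'  n4⇒n5 (fail-walked)  emit P1@[25:25]
[26] read 'a'  n5⇒n1 (fail-walked)
[27] read 'c'  n1⇒n7
[28] read 'c'  n7⇒n8  emit P3@[26:28]
[29] read 'b'  n8⇒n5 (fail-walked)  emit P1@[29:29]
[30] read 'a'  n5⇒n1 (fail-walked)
[31] read 'c'  n1⇒n7
[32] read 'c'  n7⇒n8  emit P3@[30:32]
[33] read 'a'  n8⇒n1 (fail-walked)
[34] read 'c'  n1⇒n7
[35] read 'a'  n7⇒n1 (fail-walked)
[36] read 'c'  n1⇒n7
[37] read 'c'  n7⇒n8  emit P3@[35:37]
[38] read 'a'  n8⇒n1 (fail-walked)
[39] read 'a'  n1⇒n2
[40] read 'c'  n2⇒n3
[41] read 'c'  n3⇒n4  emit P0@[38:41],P3@[39:41]
[42] read 'b'  n4⇒n5 (fail-walked)  emit P1@[42:42]
[43] read 'd'  n5⇒n0 (fail-walked)
[44] read 'a'  n0⇒n1
[45] read 'd'  n1⇒n0 (fail-walked)
[46] read 'c'  n0⇒n0
[47] read 'a'  n0⇒n1
[48] read 'b'  n1⇒n6  emit P1@[48:48],P2@[47:48]
[49] read 'c'  n6⇒n0 (fail-walked)
[50] read 'a'  n0⇒n1
[51] read 'b'  n1⇒n6  emit P1@[51:51],P2@[50:51]
[52] read 'b'  n6⇒n5 (fail-walked)  emit P1@[52:52]
[53] read 'a'  n5⇒n1 (fail-walked)
[54] read 'c'  n1⇒n7
[55] read 'c'  n7⇒n8  emit P3@[53:55]
[56] read 'c'  n8⇒n0 (fail-walked)
[57] read 'c'  n0⇒n0
[58] read 'c'  n0⇒n0
[59] read 'a'  n0⇒n1
[60] read 'b'  n1⇒n6  emit P1@[60:60],P2@[59:60]
[61] read 'd'  n6⇒n0 (fail-walked)

Result: [[5,1],[5,2],[7,1],[7,2],[19,1],[19,2],[20,1],[24,0],[24,3],[25,1],[28,3],[29,1],[32,3],[37,3],[41,0],[41,3],[42,1],[48,1],[48,2],[51,1],[51,2],[52,1],[55,3],[60,1],[60,2]]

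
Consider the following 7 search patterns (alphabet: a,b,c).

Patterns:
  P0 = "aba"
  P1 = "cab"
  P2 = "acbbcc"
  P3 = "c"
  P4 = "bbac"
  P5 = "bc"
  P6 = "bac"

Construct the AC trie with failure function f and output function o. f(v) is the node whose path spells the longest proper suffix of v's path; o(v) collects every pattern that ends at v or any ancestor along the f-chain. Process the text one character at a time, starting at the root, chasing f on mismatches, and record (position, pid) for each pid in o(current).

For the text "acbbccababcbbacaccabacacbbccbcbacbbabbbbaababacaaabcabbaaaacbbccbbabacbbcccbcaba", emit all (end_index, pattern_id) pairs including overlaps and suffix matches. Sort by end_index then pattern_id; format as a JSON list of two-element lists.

Build:
Trie (insert patterns):
  n0 'ε': a→1 b→12 c→4
  n1 'a': b→2 c→7
  n2 'ab': a→3
  n3 'aba': ·  [P0 ends]
  n4 'c': a→5  [P3 ends]
  n5 'ca': b→6
  n6 'cab': ·  [P1 ends]
  n7 'ac': b→8
  n8 'acb': b→9
  n9 'acbb': c→10
  n10 'acbbc': c→11
  n11 'acbbcc': ·  [P2 ends]
  n12 'b': a→17 b→13 c→16
  n13 'bb': a→14
  n14 'bba': c→15
  n15 'bbac': ·  [P4 ends]
  n16 'bc': ·  [P5 ends]
  n17 'ba': c→18
  n18 'bac': ·  [P6 ends]

Failure links (BFS by depth):
  n1('a'): parent n0 fail=0; on 'a' 0 → fail=0;  out ∅∪∅=∅
  n4('c'): parent n0 fail=0; on 'c' 0 → fail=0;  out {3}∪∅={3}
  n12('b'): parent n0 fail=0; on 'b' 0 → fail=0;  out ∅∪∅=∅
  n2('ab'): parent n1 fail=0; on 'b' 0 → fail=12;  out ∅∪∅=∅
  n5('ca'): parent n4 fail=0; on 'a' 0 → fail=1;  out ∅∪∅=∅
  n7('ac'): parent n1 fail=0; on 'c' 0 → fail=4;  out ∅∪{3}={3}
  n13('bb'): parent n12 fail=0; on 'b' 0 → fail=12;  out ∅∪∅=∅
  n16('bc'): parent n12 fail=0; on 'c' 0 → fail=4;  out {5}∪{3}={3,5}
  n17('ba'): parent n12 fail=0; on 'a' 0 → fail=1;  out ∅∪∅=∅
  n3('aba'): parent n2 fail=12; on 'a' 12 → fail=17;  out {0}∪∅={0}
  n6('cab'): parent n5 fail=1; on 'b' 1 → fail=2;  out {1}∪∅={1}
  n8('acb'): parent n7 fail=4; on 'b' 4→0 → fail=12;  out ∅∪∅=∅
  n14('bba'): parent n13 fail=12; on 'a' 12 → fail=17;  out ∅∪∅=∅
  n18('bac'): parent n17 fail=1; on 'c' 1 → fail=7;  out {6}∪{3}={3,6}
  n9('acbb'): parent n8 fail=12; on 'b' 12 → fail=13;  out ∅∪∅=∅
  n15('bbac'): parent n14 fail=17; on 'c' 17 → fail=18;  out {4}∪{3,6}={3,4,6}
  n10('acbbc'): parent n9 fail=13; on 'c' 13→12 → fail=16;  out ∅∪{3,5}={3,5}
  n11('acbbcc'): parent n10 fail=16; on 'c' 16→4→0 → fail=4;  out {2}∪{3}={2,3}

Run:
[0] read 'a'  n0⇒n1
[1] read 'c'  n1⇒n7  emit P3@[1:1]
[2] read 'b'  n7⇒n8
[3] read 'b'  n8⇒n9
[4] read 'c'  n9⇒n10  emit P3@[4:4],P5@[3:4]
[5] read 'c'  n10⇒n11  emit P2@[0:5],P3@[5:5]
[6] read 'a'  n11⇒n5 (fail-walked)
[7] read 'b'  n5⇒n6  emit P1@[5:7]
[8] read 'a'  n6⇒n3 (fail-walked)  emit P0@[6:8]
[9] read 'b'  n3⇒n2 (fail-walked)
[10] read 'c'  n2⇒n16 (fail-walked)  emit P3@[10:10],P5@[9:10]
[11] read 'b'  n16⇒n12 (fail-walked)
[12] read 'b'  n12⇒n13
[13] read 'a'  n13⇒n14
[14] read 'c'  n14⇒n15  emit P3@[14:14],P4@[11:14],P6@[12:14]
[15] read 'a'  n15⇒n5 (fail-walked)
[16] read 'c'  n5⇒n7 (fail-walked)  emit P3@[16:16]
[17] read 'c'  n7⇒n4 (fail-walked)  emit P3@[17:17]
[18] read 'a'  n4⇒n5
[19] read 'b'  n5⇒n6  emit P1@[17:19]
[20] read 'a'  n6⇒n3 (fail-walked)  emit P0@[18:20]
[21] read 'c'  n3⇒n18 (fail-walked)  emit P3@[21:21],P6@[19:21]
[22] read 'a'  n18⇒n5 (fail-walked)
[23] read 'c'  n5⇒n7 (fail-walked)  emit P3@[23:23]
[24] read 'b'  n7⇒n8
[25] read 'b'  n8⇒n9
[26] read 'c'  n9⇒n10  emit P3@[26:26],P5@[25:26]
[27] read 'c'  n10⇒n11  emit P2@[22:27],P3@[27:27]
[28] read 'b'  n11⇒n12 (fail-walked)
[29] read 'c'  n12⇒n16  emit P3@[29:29],P5@[28:29]
[30] read 'b'  n16⇒n12 (fail-walked)
[31] read 'a'  n12⇒n17
[32] read 'c'  n17⇒n18  emit P3@[32:32],P6@[30:32]
[33] read 'b'  n18⇒n8 (fail-walked)
[34] read 'b'  n8⇒n9
[35] read 'a'  n9⇒n14 (fail-walked)
[36] read 'b'  n14⇒n2 (fail-walked)
[37] read 'b'  n2⇒n13 (fail-walked)
[38] read 'b'  n13⇒n13 (fail-walked)
[39] read 'b'  n13⇒n13 (fail-walked)
[40] read 'a'  n13⇒n14
[41] read 'a'  n14⇒n1 (fail-walked)
[42] read 'b'  n1⇒n2
[43] read 'a'  n2⇒n3  emit P0@[41:43]
[44] read 'b'  n3⇒n2 (fail-walked)
[45] read 'a'  n2⇒n3  emit P0@[43:45]
[46] read 'c'  n3⇒n18 (fail-walked)  emit P3@[46:46],P6@[44:46]
[47] read 'a'  n18⇒n5 (fail-walked)
[48] read 'a'  n5⇒n1 (fail-walked)
[49] read 'a'  n1⇒n1 (fail-walked)
[50] read 'b'  n1⇒n2
[51] read 'c'  n2⇒n16 (fail-walked)  emit P3@[51:51],P5@[50:51]
[52] read 'a'  n16⇒n5 (fail-walked)
[53] read 'b'  n5⇒n6  emit P1@[51:53]
[54] read 'b'  n6⇒n13 (fail-walked)
[55] read 'a'  n13⇒n14
[56] read 'a'  n14⇒n1 (fail-walked)
[57] read 'a'  n1⇒n1 (fail-walked)
[58] read 'a'  n1⇒n1 (fail-walked)
[59] read 'c'  n1⇒n7  emit P3@[59:59]
[60] read 'b'  n7⇒n8
[61] read 'b'  n8⇒n9
[62] read 'c'  n9⇒n10  emit P3@[62:62],P5@[61:62]
[63] read 'c'  n10⇒n11  emit P2@[58:63],P3@[63:63]
[64] read 'b'  n11⇒n12 (fail-walked)
[65] read 'b'  n12⇒n13
[66] read 'a'  n13⇒n14
[67] read 'b'  n14⇒n2 (fail-walked)
[68] read 'a'  n2⇒n3  emit P0@[66:68]
[69] read 'c'  n3⇒n18 (fail-walked)  emit P3@[69:69],P6@[67:69]
[70] read 'b'  n18⇒n8 (fail-walked)
[71] read 'b'  n8⇒n9
[72] read 'c'  n9⇒n10  emit P3@[72:72],P5@[71:72]
[73] read 'c'  n10⇒n11  emit P2@[68:73],P3@[73:73]
[74] read 'c'  n11⇒n4 (fail-walked)  emit P3@[74:74]
[75] read 'b'  n4⇒n12 (fail-walked)
[76] read 'c'  n12⇒n16  emit P3@[76:76],P5@[75:76]
[77] read 'a'  n16⇒n5 (fail-walked)
[78] read 'b'  n5⇒n6  emit P1@[76:78]
[79] read 'a'  n6⇒n3 (fail-walked)  emit P0@[77:79]

Result: [[1,3],[4,3],[4,5],[5,2],[5,3],[7,1],[8,0],[10,3],[10,5],[14,3],[14,4],[14,6],[16,3],[17,3],[19,1],[20,0],[21,3],[21,6],[23,3],[26,3],[26,5],[27,2],[27,3],[29,3],[29,5],[32,3],[32,6],[43,0],[45,0],[46,3],[46,6],[51,3],[51,5],[53,1],[59,3],[62,3],[62,5],[63,2],[63,3],[68,0],[69,3],[69,6],[72,3],[72,5],[73,2],[73,3],[74,3],[76,3],[76,5],[78,1],[79,0]]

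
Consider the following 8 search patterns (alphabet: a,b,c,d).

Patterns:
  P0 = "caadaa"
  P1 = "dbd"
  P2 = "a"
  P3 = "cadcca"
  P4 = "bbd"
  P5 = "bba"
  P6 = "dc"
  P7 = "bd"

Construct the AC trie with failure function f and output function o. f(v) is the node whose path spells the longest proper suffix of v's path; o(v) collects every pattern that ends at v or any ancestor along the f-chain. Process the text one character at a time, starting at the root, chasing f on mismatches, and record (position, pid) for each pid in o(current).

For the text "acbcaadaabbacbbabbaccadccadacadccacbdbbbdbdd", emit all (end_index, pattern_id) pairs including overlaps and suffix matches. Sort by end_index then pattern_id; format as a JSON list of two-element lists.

Construct AC machine:
Trie nodes:
  n0 'ε': a→10 b→15 c→1 d→7
  n1 'c': a→2
  n2 'ca': a→3 d→11
  n3 'caa': d→4
  n4 'caad': a→5
  n5 'caada': a→6
  n6 'caadaa': ·  [P0 ends]
  n7 'd': b→8 c→19
  n8 'db': d→9
  n9 'dbd': ·  [P1 ends]
  n10 'a': ·  [P2 ends]
  n11 'cad': c→12
  n12 'cadc': c→13
  n13 'cadcc': a→14
  n14 'cadcca': ·  [P3 ends]
  n15 'b': b→16 d→20
  n16 'bb': a→18 d→17
  n17 'bbd': ·  [P4 ends]
  n18 'bba': ·  [P5 ends]
  n19 'dc': ·  [P6 ends]
  n20 'bd': ·  [P7 ends]

BFS fail/out derivation:
  n1('c'): parent n0 fail=0; on 'c' 0 → fail=0;  out ∅∪∅=∅
  n7('d'): parent n0 fail=0; on 'd' 0 → fail=0;  out ∅∪∅=∅
  n10('a'): parent n0 fail=0; on 'a' 0 → fail=0;  out {2}∪∅={2}
  n15('b'): parent n0 fail=0; on 'b' 0 → fail=0;  out ∅∪∅=∅
  n2('ca'): parent n1 fail=0; on 'a' 0 → fail=10;  out ∅∪{2}={2}
  n8('db'): parent n7 fail=0; on 'b' 0 → fail=15;  out ∅∪∅=∅
  n16('bb'): parent n15 fail=0; on 'b' 0 → fail=15;  out ∅∪∅=∅
  n19('dc'): parent n7 fail=0; on 'c' 0 → fail=1;  out {6}∪∅={6}
  n20('bd'): parent n15 fail=0; on 'd' 0 → fail=7;  out {7}∪∅={7}
  n3('caa'): parent n2 fail=10; on 'a' 10→0 → fail=10;  out ∅∪{2}={2}
  n9('dbd'): parent n8 fail=15; on 'd' 15 → fail=20;  out {1}∪{7}={1,7}
  n11('cad'): parent n2 fail=10; on 'd' 10→0 → fail=7;  out ∅∪∅=∅
  n17('bbd'): parent n16 fail=15; on 'd' 15 → fail=20;  out {4}∪{7}={4,7}
  n18('bba'): parent n16 fail=15; on 'a' 15→0 → fail=10;  out {5}∪{2}={2,5}
  n4('caad'): parent n3 fail=10; on 'd' 10→0 → fail=7;  out ∅∪∅=∅
  n12('cadc'): parent n11 fail=7; on 'c' 7 → fail=19;  out ∅∪{6}={6}
  n5('caada'): parent n4 fail=7; on 'a' 7→0 → fail=10;  out ∅∪{2}={2}
  n13('cadcc'): parent n12 fail=19; on 'c' 19→1→0 → fail=1;  out ∅∪∅=∅
  n6('caadaa'): parent n5 fail=10; on 'a' 10→0 → fail=10;  out {0}∪{2}={0,2}
  n14('cadcca'): parent n13 fail=1; on 'a' 1 → fail=2;  out {3}∪{2}={2,3}

Scan:
i=0 'a': node 0→10  emit P2@[0:0]
i=1 'c': node 10→1 (via fail)
i=2 'b': node 1→15 (via fail)
i=3 'c': node 15→1 (via fail)
i=4 'a': node 1→2  emit P2@[4:4]
i=5 'a': node 2→3  emit P2@[5:5]
i=6 'd': node 3→4
i=7 'a': node 4→5  emit P2@[7:7]
i=8 'a': node 5→6  emit P0@[3:8],P2@[8:8]
i=9 'b': node 6→15 (via fail)
i=10 'b': node 15→16
i=11 'a': node 16→18  emit P2@[11:11],P5@[9:11]
i=12 'c': node 18→1 (via fail)
i=13 'b': node 1→15 (via fail)
i=14 'b': node 15→16
i=15 'a': node 16→18  emit P2@[15:15],P5@[13:15]
i=16 'b': node 18→15 (via fail)
i=17 'b': node 15→16
i=18 'a': node 16→18  emit P2@[18:18],P5@[16:18]
i=19 'c': node 18→1 (via fail)
i=20 'c': node 1→1 (via fail)
i=21 'a': node 1→2  emit P2@[21:21]
i=22 'd': node 2→11
i=23 'c': node 11→12  emit P6@[22:23]
i=24 'c': node 12→13
i=25 'a': node 13→14  emit P2@[25:25],P3@[20:25]
i=26 'd': node 14→11 (via fail)
i=27 'a': node 11→10 (via fail)  emit P2@[27:27]
i=28 'c': node 10→1 (via fail)
i=29 'a': node 1→2  emit P2@[29:29]
i=30 'd': node 2→11
i=31 'c': node 11→12  emit P6@[30:31]
i=32 'c': node 12→13
i=33 'a': node 13→14  emit P2@[33:33],P3@[28:33]
i=34 'c': node 14→1 (via fail)
i=35 'b': node 1→15 (via fail)
i=36 'd': node 15→20  emit P7@[35:36]
i=37 'b': node 20→8 (via fail)
i=38 'b': node 8→16 (via fail)
i=39 'b': node 16→16 (via fail)
i=40 'd': node 16→17  emit P4@[38:40],P7@[39:40]
i=41 'b': node 17→8 (via fail)
i=42 'd': node 8→9  emit P1@[40:42],P7@[41:42]
i=43 'd': node 9→7 (via fail)

Result: [[0,2],[4,2],[5,2],[7,2],[8,0],[8,2],[11,2],[11,5],[15,2],[15,5],[18,2],[18,5],[21,2],[23,6],[25,2],[25,3],[27,2],[29,2],[31,6],[33,2],[33,3],[36,7],[40,4],[40,7],[42,1],[42,7]]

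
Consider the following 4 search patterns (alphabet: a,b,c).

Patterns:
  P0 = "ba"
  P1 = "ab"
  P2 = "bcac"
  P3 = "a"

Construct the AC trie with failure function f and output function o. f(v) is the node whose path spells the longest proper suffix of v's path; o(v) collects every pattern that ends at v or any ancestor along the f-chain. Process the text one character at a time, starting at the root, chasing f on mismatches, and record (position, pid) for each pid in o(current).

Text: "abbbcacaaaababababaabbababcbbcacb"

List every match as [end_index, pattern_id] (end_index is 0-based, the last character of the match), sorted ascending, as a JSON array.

Build automaton:
Trie (insert patterns):
  0='ε' goto a→3 b→1
  1='b' goto a→2 c→5
  2='ba' goto ·  ←P0
  3='a' goto b→4  ←P3
  4='ab' goto ·  ←P1
  5='bc' goto a→6
  6='bca' goto c→7
  7='bcac' goto ·  ←P2

BFS fail/out derivation:
  fail(1) 'b': from fail(0)=0 chase 'b': 0 ⇒ 0;  out=∅∪out(0)=∅
  fail(3) 'a': from fail(0)=0 chase 'a': 0 ⇒ 0;  out={3}∪out(0)={3}
  fail(2) 'ba': from fail(1)=0 chase 'a': 0 ⇒ 3;  out={0}∪out(3)={0,3}
  fail(4) 'ab': from fail(3)=0 chase 'b': 0 ⇒ 1;  out={1}∪out(1)={1}
  fail(5) 'bc': from fail(1)=0 chase 'c': 0 ⇒ 0;  out=∅∪out(0)=∅
  fail(6) 'bca': from fail(5)=0 chase 'a': 0 ⇒ 3;  out=∅∪out(3)={3}
  fail(7) 'bcac': from fail(6)=3 chase 'c': 3→0 ⇒ 0;  out={2}∪out(0)={2}

Run:
[0] read 'a'  n0⇒n3  → match P3@[0:0]
[1] read 'b'  n3⇒n4  → match P1@[0:1]
[2] read 'b'  n4⇒n1 (via fail)
[3] read 'b'  n1⇒n1 (via fail)
[4] read 'c'  n1⇒n5
[5] read 'a'  n5⇒n6  → match P3@[5:5]
[6] read 'c'  n6⇒n7  → match P2@[3:6]
[7] read 'a'  n7⇒n3 (via fail)  → match P3@[7:7]
[8] read 'a'  n3⇒n3 (via fail)  → match P3@[8:8]
[9] read 'a'  n3⇒n3 (via fail)  → match P3@[9:9]
[10] read 'a'  n3⇒n3 (via fail)  → match P3@[10:10]
[11] read 'b'  n3⇒n4  → match P1@[10:11]
[12] read 'a'  n4⇒n2 (via fail)  → match P0@[11:12],P3@[12:12]
[13] read 'b'  n2⇒n4 (via fail)  → match P1@[12:13]
[14] read 'a'  n4⇒n2 (via fail)  → match P0@[13:14],P3@[14:14]
[15] read 'b'  n2⇒n4 (via fail)  → match P1@[14:15]
[16] read 'a'  n4⇒n2 (via fail)  → match P0@[15:16],P3@[16:16]
[17] read 'b'  n2⇒n4 (via fail)  → match P1@[16:17]
[18] read 'a'  n4⇒n2 (via fail)  → match P0@[17:18],P3@[18:18]
[19] read 'a'  n2⇒n3 (via fail)  → match P3@[19:19]
[20] read 'b'  n3⇒n4  → match P1@[19:20]
[21] read 'b'  n4⇒n1 (via fail)
[22] read 'a'  n1⇒n2  → match P0@[21:22],P3@[22:22]
[23] read 'b'  n2⇒n4 (via fail)  → match P1@[22:23]
[24] read 'a'  n4⇒n2 (via fail)  → match P0@[23:24],P3@[24:24]
[25] read 'b'  n2⇒n4 (via fail)  → match P1@[24:25]
[26] read 'c'  n4⇒n5 (via fail)
[27] read 'b'  n5⇒n1 (via fail)
[28] read 'b'  n1⇒n1 (via fail)
[29] read 'c'  n1⇒n5
[30] read 'a'  n5⇒n6  → match P3@[30:30]
[31] read 'c'  n6⇒n7  → match P2@[28:31]
[32] read 'b'  n7⇒n1 (via fail)

Matches: [[0,3],[1,1],[5,3],[6,2],[7,3],[8,3],[9,3],[10,3],[11,1],[12,0],[12,3],[13,1],[14,0],[14,3],[15,1],[16,0],[16,3],[17,1],[18,0],[18,3],[19,3],[20,1],[22,0],[22,3],[23,1],[24,0],[24,3],[25,1],[30,3],[31,2]]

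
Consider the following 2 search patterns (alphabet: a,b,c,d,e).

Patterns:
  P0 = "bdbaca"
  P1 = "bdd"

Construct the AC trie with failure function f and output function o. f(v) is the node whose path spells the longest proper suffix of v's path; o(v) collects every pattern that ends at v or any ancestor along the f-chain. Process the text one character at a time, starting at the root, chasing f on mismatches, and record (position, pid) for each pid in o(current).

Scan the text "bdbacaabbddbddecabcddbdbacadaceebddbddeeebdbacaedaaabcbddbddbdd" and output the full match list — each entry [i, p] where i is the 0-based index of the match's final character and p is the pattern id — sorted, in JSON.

Construct AC machine:
Trie nodes:
  n0 'ε': b→1
  n1 'b': d→2
  n2 'bd': b→3 d→7
  n3 'bdb': a→4
  n4 'bdba': c→5
  n5 'bdbac': a→6
  n6 'bdbaca': ·  ←P0
  n7 'bdd': ·  ←P1

Failure links (BFS by depth):
  n1('b'): parent n0 fail=0; on 'b' 0 → fail=0;  out ∅∪∅=∅
  n2('bd'): parent n1 fail=0; on 'd' 0 → fail=0;  out ∅∪∅=∅
  n3('bdb'): parent n2 fail=0; on 'b' 0 → fail=1;  out ∅∪∅=∅
  n7('bdd'): parent n2 fail=0; on 'd' 0 → fail=0;  out {1}∪∅={1}
  n4('bdba'): parent n3 fail=1; on 'a' 1→0 → fail=0;  out ∅∪∅=∅
  n5('bdbac'): parent n4 fail=0; on 'c' 0 → fail=0;  out ∅∪∅=∅
  n6('bdbaca'): parent n5 fail=0; on 'a' 0 → fail=0;  out {0}∪∅={0}

Run:
[0] read 'b'  n0⇒n1
[1] read 'd'  n1⇒n2
[2] read 'b'  n2⇒n3
[3] read 'a'  n3⇒n4
[4] read 'c'  n4⇒n5
[5] read 'a'  n5⇒n6  emit P0@[0:5]
[6] read 'a'  n6⇒n0 (via fail)
[7] read 'b'  n0⇒n1
[8] read 'b'  n1⇒n1 (via fail)
[9] read 'd'  n1⇒n2
[10] read 'd'  n2⇒n7  emit P1@[8:10]
[11] read 'b'  n7⇒n1 (via fail)
[12] read 'd'  n1⇒n2
[13] read 'd'  n2⇒n7  emit P1@[11:13]
[14] read 'e'  n7⇒n0 (via fail)
[15] read 'c'  n0⇒n0
[16] read 'a'  n0⇒n0
[17] read 'b'  n0⇒n1
[18] read 'c'  n1⇒n0 (via fail)
[19] read 'd'  n0⇒n0
[20] read 'd'  n0⇒n0
[21] read 'b'  n0⇒n1
[22] read 'd'  n1⇒n2
[23] read 'b'  n2⇒n3
[24] read 'a'  n3⇒n4
[25] read 'c'  n4⇒n5
[26] read 'a'  n5⇒n6  emit P0@[21:26]
[27] read 'd'  n6⇒n0 (via fail)
[28] read 'a'  n0⇒n0
[29] read 'c'  n0⇒n0
[30] read 'e'  n0⇒n0
[31] read 'e'  n0⇒n0
[32] read 'b'  n0⇒n1
[33] read 'd'  n1⇒n2
[34] read 'd'  n2⇒n7  emit P1@[32:34]
[35] read 'b'  n7⇒n1 (via fail)
[36] read 'd'  n1⇒n2
[37] read 'd'  n2⇒n7  emit P1@[35:37]
[38] read 'e'  n7⇒n0 (via fail)
[39] read 'e'  n0⇒n0
[40] read 'e'  n0⇒n0
[41] read 'b'  n0⇒n1
[42] read 'd'  n1⇒n2
[43] read 'b'  n2⇒n3
[44] read 'a'  n3⇒n4
[45] read 'c'  n4⇒n5
[46] read 'a'  n5⇒n6  emit P0@[41:46]
[47] read 'e'  n6⇒n0 (via fail)
[48] read 'd'  n0⇒n0
[49] read 'a'  n0⇒n0
[50] read 'a'  n0⇒n0
[51] read 'a'  n0⇒n0
[52] read 'b'  n0⇒n1
[53] read 'c'  n1⇒n0 (via fail)
[54] read 'b'  n0⇒n1
[55] read 'd'  n1⇒n2
[56] read 'd'  n2⇒n7  emit P1@[54:56]
[57] read 'b'  n7⇒n1 (via fail)
[58] read 'd'  n1⇒n2
[59] read 'd'  n2⇒n7  emit P1@[57:59]
[60] read 'b'  n7⇒n1 (via fail)
[61] read 'd'  n1⇒n2
[62] read 'd'  n2⇒n7  emit P1@[60:62]

All matches (sorted): [[5,0],[10,1],[13,1],[26,0],[34,1],[37,1],[46,0],[56,1],[59,1],[62,1]]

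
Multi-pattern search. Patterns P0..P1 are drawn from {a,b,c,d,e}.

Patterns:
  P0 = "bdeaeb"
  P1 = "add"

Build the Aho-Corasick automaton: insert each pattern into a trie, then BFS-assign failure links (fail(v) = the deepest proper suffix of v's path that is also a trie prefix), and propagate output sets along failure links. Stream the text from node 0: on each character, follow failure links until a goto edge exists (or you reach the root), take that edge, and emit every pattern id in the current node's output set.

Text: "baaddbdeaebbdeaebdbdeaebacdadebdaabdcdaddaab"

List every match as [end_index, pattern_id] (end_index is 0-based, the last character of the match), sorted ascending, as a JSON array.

Build automaton:
Trie nodes:
  0='ε' goto a→7 b→1
  1='b' goto d→2
  2='bd' goto e→3
  3='bde' goto a→4
  4='bdea' goto e→5
  5='bdeae' goto b→6
  6='bdeaeb' goto ·  ←P0
  7='a' goto d→8
  8='ad' goto d→9
  9='add' goto ·  ←P1

Failure links (BFS by depth):
  fail(1) 'b': from fail(0)=0 chase 'b': 0 ⇒ 0;  out=∅∪out(0)=∅
  fail(7) 'a': from fail(0)=0 chase 'a': 0 ⇒ 0;  out=∅∪out(0)=∅
  fail(2) 'bd': from fail(1)=0 chase 'd': 0 ⇒ 0;  out=∅∪out(0)=∅
  fail(8) 'ad': from fail(7)=0 chase 'd': 0 ⇒ 0;  out=∅∪out(0)=∅
  fail(3) 'bde': from fail(2)=0 chase 'e': 0 ⇒ 0;  out=∅∪out(0)=∅
  fail(9) 'add': from fail(8)=0 chase 'd': 0 ⇒ 0;  out={1}∪out(0)={1}
  fail(4) 'bdea': from fail(3)=0 chase 'a': 0 ⇒ 7;  out=∅∪out(7)=∅
  fail(5) 'bdeae': from fail(4)=7 chase 'e': 7→0 ⇒ 0;  out=∅∪out(0)=∅
  fail(6) 'bdeaeb': from fail(5)=0 chase 'b': 0 ⇒ 1;  out={0}∪out(1)={0}

Run:
pos 0 'b': at 1
pos 1 'a': at 7 (via fail)
pos 2 'a': at 7 (via fail)
pos 3 'd': at 8
pos 4 'd': at 9  emit P1@[2:4]
pos 5 'b': at 1 (via fail)
pos 6 'd': at 2
pos 7 'e': at 3
pos 8 'a': at 4
pos 9 'e': at 5
pos 10 'b': at 6  emit P0@[5:10]
pos 11 'b': at 1 (via fail)
pos 12 'd': at 2
pos 13 'e': at 3
pos 14 'a': at 4
pos 15 'e': at 5
pos 16 'b': at 6  emit P0@[11:16]
pos 17 'd': at 2 (via fail)
pos 18 'b': at 1 (via fail)
pos 19 'd': at 2
pos 20 'e': at 3
pos 21 'a': at 4
pos 22 'e': at 5
pos 23 'b': at 6  emit P0@[18:23]
pos 24 'a': at 7 (via fail)
pos 25 'c': at 0 (via fail)
pos 26 'd': at 0
pos 27 'a': at 7
pos 28 'd': at 8
pos 29 'e': at 0 (via fail)
pos 30 'b': at 1
pos 31 'd': at 2
pos 32 'a': at 7 (via fail)
pos 33 'a': at 7 (via fail)
pos 34 'b': at 1 (via fail)
pos 35 'd': at 2
pos 36 'c': at 0 (via fail)
pos 37 'd': at 0
pos 38 'a': at 7
pos 39 'd': at 8
pos 40 'd': at 9  emit P1@[38:40]
pos 41 'a': at 7 (via fail)
pos 42 'a': at 7 (via fail)
pos 43 'b': at 1 (via fail)

All matches (sorted): [[4,1],[10,0],[16,0],[23,0],[40,1]]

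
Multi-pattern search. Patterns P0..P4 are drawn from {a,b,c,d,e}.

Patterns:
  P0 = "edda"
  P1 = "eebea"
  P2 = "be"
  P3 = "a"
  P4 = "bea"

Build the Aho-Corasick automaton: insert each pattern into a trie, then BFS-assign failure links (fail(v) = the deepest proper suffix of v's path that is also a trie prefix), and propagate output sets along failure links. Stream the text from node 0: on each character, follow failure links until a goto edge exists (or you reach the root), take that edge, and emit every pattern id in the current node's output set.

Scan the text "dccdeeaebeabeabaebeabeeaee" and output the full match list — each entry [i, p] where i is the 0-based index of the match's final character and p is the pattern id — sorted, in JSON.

Build automaton:
Trie (insert patterns):
  0='ε' goto a→11 b→9 e→1
  1='e' goto d→2 e→5
  2='ed' goto d→3
  3='edd' goto a→4
  4='edda' goto ·  ←P0
  5='ee' goto b→6
  6='eeb' goto e→7
  7='eebe' goto a→8
  8='eebea' goto ·  ←P1
  9='b' goto e→10
  10='be' goto a→12  ←P2
  11='a' goto ·  ←P3
  12='bea' goto ·  ←P4

Failure links (BFS by depth):
  n1('e'): parent n0 fail=0; on 'e' 0 → fail=0;  out ∅∪∅=∅
  n9('b'): parent n0 fail=0; on 'b' 0 → fail=0;  out ∅∪∅=∅
  n11('a'): parent n0 fail=0; on 'a' 0 → fail=0;  out {3}∪∅={3}
  n2('ed'): parent n1 fail=0; on 'd' 0 → fail=0;  out ∅∪∅=∅
  n5('ee'): parent n1 fail=0; on 'e' 0 → fail=1;  out ∅∪∅=∅
  n10('be'): parent n9 fail=0; on 'e' 0 → fail=1;  out {2}∪∅={2}
  n3('edd'): parent n2 fail=0; on 'd' 0 → fail=0;  out ∅∪∅=∅
  n6('eeb'): parent n5 fail=1; on 'b' 1→0 → fail=9;  out ∅∪∅=∅
  n12('bea'): parent n10 fail=1; on 'a' 1→0 → fail=11;  out {4}∪{3}={3,4}
  n4('edda'): parent n3 fail=0; on 'a' 0 → fail=11;  out {0}∪{3}={0,3}
  n7('eebe'): parent n6 fail=9; on 'e' 9 → fail=10;  out ∅∪{2}={2}
  n8('eebea'): parent n7 fail=10; on 'a' 10 → fail=12;  out {1}∪{3,4}={1,3,4}

Text stream:
i=0 'd': node 0→0
i=1 'c': node 0→0
i=2 'c': node 0→0
i=3 'd': node 0→0
i=4 'e': node 0→1
i=5 'e': node 1→5
i=6 'a': node 5→11 (via fail)  → match P3@[6:6]
i=7 'e': node 11→1 (via fail)
i=8 'b': node 1→9 (via fail)
i=9 'e': node 9→10  → match P2@[8:9]
i=10 'a': node 10→12  → match P3@[10:10],P4@[8:10]
i=11 'b': node 12→9 (via fail)
i=12 'e': node 9→10  → match P2@[11:12]
i=13 'a': node 10→12  → match P3@[13:13],P4@[11:13]
i=14 'b': node 12→9 (via fail)
i=15 'a': node 9→11 (via fail)  → match P3@[15:15]
i=16 'e': node 11→1 (via fail)
i=17 'b': node 1→9 (via fail)
i=18 'e': node 9→10  → match P2@[17:18]
i=19 'a': node 10→12  → match P3@[19:19],P4@[17:19]
i=20 'b': node 12→9 (via fail)
i=21 'e': node 9→10  → match P2@[20:21]
i=22 'e': node 10→5 (via fail)
i=23 'a': node 5→11 (via fail)  → match P3@[23:23]
i=24 'e': node 11→1 (via fail)
i=25 'e': node 1→5

Result: [[6,3],[9,2],[10,3],[10,4],[12,2],[13,3],[13,4],[15,3],[18,2],[19,3],[19,4],[21,2],[23,3]]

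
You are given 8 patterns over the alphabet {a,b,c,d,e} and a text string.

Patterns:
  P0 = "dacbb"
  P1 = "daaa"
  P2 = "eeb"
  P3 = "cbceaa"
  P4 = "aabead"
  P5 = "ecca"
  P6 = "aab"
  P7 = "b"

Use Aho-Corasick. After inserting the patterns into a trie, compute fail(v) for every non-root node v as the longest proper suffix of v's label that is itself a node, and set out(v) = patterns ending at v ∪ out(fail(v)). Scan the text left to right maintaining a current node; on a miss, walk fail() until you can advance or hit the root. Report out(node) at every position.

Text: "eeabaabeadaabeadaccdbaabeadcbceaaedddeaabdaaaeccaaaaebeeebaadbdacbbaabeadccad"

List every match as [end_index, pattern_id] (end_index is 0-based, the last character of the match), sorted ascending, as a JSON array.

Construct AC machine:
Trie nodes:
  n0 'ε': a→17 b→26 c→11 d→1 e→8
  n1 'd': a→2
  n2 'da': a→6 c→3
  n3 'dac': b→4
  n4 'dacb': b→5
  n5 'dacbb': ·  [P0 ends]
  n6 'daa': a→7
  n7 'daaa': ·  [P1 ends]
  n8 'e': c→23 e→9
  n9 'ee': b→10
  n10 'eeb': ·  [P2 ends]
  n11 'c': b→12
  n12 'cb': c→13
  n13 'cbc': e→14
  n14 'cbce': a→15
  n15 'cbcea': a→16
  n16 'cbceaa': ·  [P3 ends]
  n17 'a': a→18
  n18 'aa': b→19
  n19 'aab': e→20  [P6 ends]
  n20 'aabe': a→21
  n21 'aabea': d→22
  n22 'aabead': ·  [P4 ends]
  n23 'ec': c→24
  n24 'ecc': a→25
  n25 'ecca': ·  [P5 ends]
  n26 'b': ·  [P7 ends]

BFS fail/out derivation:
  n1('d'): parent n0 fail=0; on 'd' 0 → fail=0;  out ∅∪∅=∅
  n8('e'): parent n0 fail=0; on 'e' 0 → fail=0;  out ∅∪∅=∅
  n11('c'): parent n0 fail=0; on 'c' 0 → fail=0;  out ∅∪∅=∅
  n17('a'): parent n0 fail=0; on 'a' 0 → fail=0;  out ∅∪∅=∅
  n26('b'): parent n0 fail=0; on 'b' 0 → fail=0;  out {7}∪∅={7}
  n2('da'): parent n1 fail=0; on 'a' 0 → fail=17;  out ∅∪∅=∅
  n9('ee'): parent n8 fail=0; on 'e' 0 → fail=8;  out ∅∪∅=∅
  n12('cb'): parent n11 fail=0; on 'b' 0 → fail=26;  out ∅∪{7}={7}
  n18('aa'): parent n17 fail=0; on 'a' 0 → fail=17;  out ∅∪∅=∅
  n23('ec'): parent n8 fail=0; on 'c' 0 → fail=11;  out ∅∪∅=∅
  n3('dac'): parent n2 fail=17; on 'c' 17→0 → fail=11;  out ∅∪∅=∅
  n6('daa'): parent n2 fail=17; on 'a' 17 → fail=18;  out ∅∪∅=∅
  n10('eeb'): parent n9 fail=8; on 'b' 8→0 → fail=26;  out {2}∪{7}={2,7}
  n13('cbc'): parent n12 fail=26; on 'c' 26→0 → fail=11;  out ∅∪∅=∅
  n19('aab'): parent n18 fail=17; on 'b' 17→0 → fail=26;  out {6}∪{7}={6,7}
  n24('ecc'): parent n23 fail=11; on 'c' 11→0 → fail=11;  out ∅∪∅=∅
  n4('dacb'): parent n3 fail=11; on 'b' 11 → fail=12;  out ∅∪{7}={7}
  n7('daaa'): parent n6 fail=18; on 'a' 18→17 → fail=18;  out {1}∪∅={1}
  n14('cbce'): parent n13 fail=11; on 'e' 11→0 → fail=8;  out ∅∪∅=∅
  n20('aabe'): parent n19 fail=26; on 'e' 26→0 → fail=8;  out ∅∪∅=∅
  n25('ecca'): parent n24 fail=11; on 'a' 11→0 → fail=17;  out {5}∪∅={5}
  n5('dacbb'): parent n4 fail=12; on 'b' 12→26→0 → fail=26;  out {0}∪{7}={0,7}
  n15('cbcea'): parent n14 fail=8; on 'a' 8→0 → fail=17;  out ∅∪∅=∅
  n21('aabea'): parent n20 fail=8; on 'a' 8→0 → fail=17;  out ∅∪∅=∅
  n16('cbceaa'): parent n15 fail=17; on 'a' 17 → fail=18;  out {3}∪∅={3}
  n22('aabead'): parent n21 fail=17; on 'd' 17→0 → fail=1;  out {4}∪∅={4}

Run:
pos 0 'e': at 8
pos 1 'e': at 9
pos 2 'a': at 17 ·f
pos 3 'b': at 26 ·f  ** P7@[3:3]
pos 4 'a': at 17 ·f
pos 5 'a': at 18
pos 6 'b': at 19  ** P6@[4:6],P7@[6:6]
pos 7 'e': at 20
pos 8 'a': at 21
pos 9 'd': at 22  ** P4@[4:9]
pos 10 'a': at 2 ·f
pos 11 'a': at 6
pos 12 'b': at 19 ·f  ** P6@[10:12],P7@[12:12]
pos 13 'e': at 20
pos 14 'a': at 21
pos 15 'd': at 22  ** P4@[10:15]
pos 16 'a': at 2 ·f
pos 17 'c': at 3
pos 18 'c': at 11 ·f
pos 19 'd': at 1 ·f
pos 20 'b': at 26 ·f  ** P7@[20:20]
pos 21 'a': at 17 ·f
pos 22 'a': at 18
pos 23 'b': at 19  ** P6@[21:23],P7@[23:23]
pos 24 'e': at 20
pos 25 'a': at 21
pos 26 'd': at 22  ** P4@[21:26]
pos 27 'c': at 11 ·f
pos 28 'b': at 12  ** P7@[28:28]
pos 29 'c': at 13
pos 30 'e': at 14
pos 31 'a': at 15
pos 32 'a': at 16  ** P3@[27:32]
pos 33 'e': at 8 ·f
pos 34 'd': at 1 ·f
pos 35 'd': at 1 ·f
pos 36 'd': at 1 ·f
pos 37 'e': at 8 ·f
pos 38 'a': at 17 ·f
pos 39 'a': at 18
pos 40 'b': at 19  ** P6@[38:40],P7@[40:40]
pos 41 'd': at 1 ·f
pos 42 'a': at 2
pos 43 'a': at 6
pos 44 'a': at 7  ** P1@[41:44]
pos 45 'e': at 8 ·f
pos 46 'c': at 23
pos 47 'c': at 24
pos 48 'a': at 25  ** P5@[45:48]
pos 49 'a': at 18 ·f
pos 50 'a': at 18 ·f
pos 51 'a': at 18 ·f
pos 52 'e': at 8 ·f
pos 53 'b': at 26 ·f  ** P7@[53:53]
pos 54 'e': at 8 ·f
pos 55 'e': at 9
pos 56 'e': at 9 ·f
pos 57 'b': at 10  ** P2@[55:57],P7@[57:57]
pos 58 'a': at 17 ·f
pos 59 'a': at 18
pos 60 'd': at 1 ·f
pos 61 'b': at 26 ·f  ** P7@[61:61]
pos 62 'd': at 1 ·f
pos 63 'a': at 2
pos 64 'c': at 3
pos 65 'b': at 4  ** P7@[65:65]
pos 66 'b': at 5  ** P0@[62:66],P7@[66:66]
pos 67 'a': at 17 ·f
pos 68 'a': at 18
pos 69 'b': at 19  ** P6@[67:69],P7@[69:69]
pos 70 'e': at 20
pos 71 'a': at 21
pos 72 'd': at 22  ** P4@[67:72]
pos 73 'c': at 11 ·f
pos 74 'c': at 11 ·f
pos 75 'a': at 17 ·f
pos 76 'd': at 1 ·f

Result: [[3,7],[6,6],[6,7],[9,4],[12,6],[12,7],[15,4],[20,7],[23,6],[23,7],[26,4],[28,7],[32,3],[40,6],[40,7],[44,1],[48,5],[53,7],[57,2],[57,7],[61,7],[65,7],[66,0],[66,7],[69,6],[69,7],[72,4]]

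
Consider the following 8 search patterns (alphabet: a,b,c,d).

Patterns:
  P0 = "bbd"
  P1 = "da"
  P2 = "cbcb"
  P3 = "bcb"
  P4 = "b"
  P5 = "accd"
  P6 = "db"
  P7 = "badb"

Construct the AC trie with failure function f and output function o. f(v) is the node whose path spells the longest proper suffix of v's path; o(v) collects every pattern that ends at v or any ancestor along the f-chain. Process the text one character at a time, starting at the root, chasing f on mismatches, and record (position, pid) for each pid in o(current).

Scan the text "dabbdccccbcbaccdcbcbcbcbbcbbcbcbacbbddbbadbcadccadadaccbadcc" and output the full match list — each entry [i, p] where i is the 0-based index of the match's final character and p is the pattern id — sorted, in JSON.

Build automaton:
Trie nodes:
  n0 'ε': a→12 b→1 c→6 d→4
  n1 'b': a→17 b→2 c→10  [P4 ends]
  n2 'bb': d→3
  n3 'bbd': ·  [P0 ends]
  n4 'd': a→5 b→16
  n5 'da': ·  [P1 ends]
  n6 'c': b→7
  n7 'cb': c→8
  n8 'cbc': b→9
  n9 'cbcb': ·  [P2 ends]
  n10 'bc': b→11
  n11 'bcb': ·  [P3 ends]
  n12 'a': c→13
  n13 'ac': c→14
  n14 'acc': d→15
  n15 'accd': ·  [P5 ends]
  n16 'db': ·  [P6 ends]
  n17 'ba': d→18
  n18 'bad': b→19
  n19 'badb': ·  [P7 ends]

BFS fail/out derivation:
  n1('b'): parent n0 fail=0; on 'b' 0 → fail=0;  out {4}∪∅={4}
  n4('d'): parent n0 fail=0; on 'd' 0 → fail=0;  out ∅∪∅=∅
  n6('c'): parent n0 fail=0; on 'c' 0 → fail=0;  out ∅∪∅=∅
  n12('a'): parent n0 fail=0; on 'a' 0 → fail=0;  out ∅∪∅=∅
  n2('bb'): parent n1 fail=0; on 'b' 0 → fail=1;  out ∅∪{4}={4}
  n5('da'): parent n4 fail=0; on 'a' 0 → fail=12;  out {1}∪∅={1}
  n7('cb'): parent n6 fail=0; on 'b' 0 → fail=1;  out ∅∪{4}={4}
  n10('bc'): parent n1 fail=0; on 'c' 0 → fail=6;  out ∅∪∅=∅
  n13('ac'): parent n12 fail=0; on 'c' 0 → fail=6;  out ∅∪∅=∅
  n16('db'): parent n4 fail=0; on 'b' 0 → fail=1;  out {6}∪{4}={4,6}
  n17('ba'): parent n1 fail=0; on 'a' 0 → fail=12;  out ∅∪∅=∅
  n3('bbd'): parent n2 fail=1; on 'd' 1→0 → fail=4;  out {0}∪∅={0}
  n8('cbc'): parent n7 fail=1; on 'c' 1 → fail=10;  out ∅∪∅=∅
  n11('bcb'): parent n10 fail=6; on 'b' 6 → fail=7;  out {3}∪{4}={3,4}
  n14('acc'): parent n13 fail=6; on 'c' 6→0 → fail=6;  out ∅∪∅=∅
  n18('bad'): parent n17 fail=12; on 'd' 12→0 → fail=4;  out ∅∪∅=∅
  n9('cbcb'): parent n8 fail=10; on 'b' 10 → fail=11;  out {2}∪{3,4}={2,3,4}
  n15('accd'): parent n14 fail=6; on 'd' 6→0 → fail=4;  out {5}∪∅={5}
  n19('badb'): parent n18 fail=4; on 'b' 4 → fail=16;  out {7}∪{4,6}={4,6,7}

Scan:
[0] read 'd'  n0⇒n4
[1] read 'a'  n4⇒n5  → match P1@[0:1]
[2] read 'b'  n5⇒n1 (fail-walked)  → match P4@[2:2]
[3] read 'b'  n1⇒n2  → match P4@[3:3]
[4] read 'd'  n2⇒n3  → match P0@[2:4]
[5] read 'c'  n3⇒n6 (fail-walked)
[6] read 'c'  n6⇒n6 (fail-walked)
[7] read 'c'  n6⇒n6 (fail-walked)
[8] read 'c'  n6⇒n6 (fail-walked)
[9] read 'b'  n6⇒n7  → match P4@[9:9]
[10] read 'c'  n7⇒n8
[11] read 'b'  n8⇒n9  → match P2@[8:11],P3@[9:11],P4@[11:11]
[12] read 'a'  n9⇒n17 (fail-walked)
[13] read 'c'  n17⇒n13 (fail-walked)
[14] read 'c'  n13⇒n14
[15] read 'd'  n14⇒n15  → match P5@[12:15]
[16] read 'c'  n15⇒n6 (fail-walked)
[17] read 'b'  n6⇒n7  → match P4@[17:17]
[18] read 'c'  n7⇒n8
[19] read 'b'  n8⇒n9  → match P2@[16:19],P3@[17:19],P4@[19:19]
[20] read 'c'  n9⇒n8 (fail-walked)
[21] read 'b'  n8⇒n9  → match P2@[18:21],P3@[19:21],P4@[21:21]
[22] read 'c'  n9⇒n8 (fail-walked)
[23] read 'b'  n8⇒n9  → match P2@[20:23],P3@[21:23],P4@[23:23]
[24] read 'b'  n9⇒n2 (fail-walked)  → match P4@[24:24]
[25] read 'c'  n2⇒n10 (fail-walked)
[26] read 'b'  n10⇒n11  → match P3@[24:26],P4@[26:26]
[27] read 'b'  n11⇒n2 (fail-walked)  → match P4@[27:27]
[28] read 'c'  n2⇒n10 (fail-walked)
[29] read 'b'  n10⇒n11  → match P3@[27:29],P4@[29:29]
[30] read 'c'  n11⇒n8 (fail-walked)
[31] read 'b'  n8⇒n9  → match P2@[28:31],P3@[29:31],P4@[31:31]
[32] read 'a'  n9⇒n17 (fail-walked)
[33] read 'c'  n17⇒n13 (fail-walked)
[34] read 'b'  n13⇒n7 (fail-walked)  → match P4@[34:34]
[35] read 'b'  n7⇒n2 (fail-walked)  → match P4@[35:35]
[36] read 'd'  n2⇒n3  → match P0@[34:36]
[37] read 'd'  n3⇒n4 (fail-walked)
[38] read 'b'  n4⇒n16  → match P4@[38:38],P6@[37:38]
[39] read 'b'  n16⇒n2 (fail-walked)  → match P4@[39:39]
[40] read 'a'  n2⇒n17 (fail-walked)
[41] read 'd'  n17⇒n18
[42] read 'b'  n18⇒n19  → match P4@[42:42],P6@[41:42],P7@[39:42]
[43] read 'c'  n19⇒n10 (fail-walked)
[44] read 'a'  n10⇒n12 (fail-walked)
[45] read 'd'  n12⇒n4 (fail-walked)
[46] read 'c'  n4⇒n6 (fail-walked)
[47] read 'c'  n6⇒n6 (fail-walked)
[48] read 'a'  n6⇒n12 (fail-walked)
[49] read 'd'  n12⇒n4 (fail-walked)
[50] read 'a'  n4⇒n5  → match P1@[49:50]
[51] read 'd'  n5⇒n4 (fail-walked)
[52] read 'a'  n4⇒n5  → match P1@[51:52]
[53] read 'c'  n5⇒n13 (fail-walked)
[54] read 'c'  n13⇒n14
[55] read 'b'  n14⇒n7 (fail-walked)  → match P4@[55:55]
[56] read 'a'  n7⇒n17 (fail-walked)
[57] read 'd'  n17⇒n18
[58] read 'c'  n18⇒n6 (fail-walked)
[59] read 'c'  n6⇒n6 (fail-walked)

All matches (sorted): [[1,1],[2,4],[3,4],[4,0],[9,4],[11,2],[11,3],[11,4],[15,5],[17,4],[19,2],[19,3],[19,4],[21,2],[21,3],[21,4],[23,2],[23,3],[23,4],[24,4],[26,3],[26,4],[27,4],[29,3],[29,4],[31,2],[31,3],[31,4],[34,4],[35,4],[36,0],[38,4],[38,6],[39,4],[42,4],[42,6],[42,7],[50,1],[52,1],[55,4]]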